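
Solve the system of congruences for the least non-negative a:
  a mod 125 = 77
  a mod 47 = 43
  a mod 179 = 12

623827

The moduli are pairwise coprime; N = 125·47·179 = 1051625.
N/125 = 8413; 8413 ≡ 38 (mod 125); 38·102 ≡ 1, so inverse 102.
N/47 = 22375; 22375 ≡ 3 (mod 47); 3·16 ≡ 1, so inverse 16.
N/179 = 5875; 5875 ≡ 147 (mod 179); 147·151 ≡ 1, so inverse 151.
a ≡ 77·8413·102 + 43·22375·16 + 12·5875·151 = 92115202.
92115202 mod 1051625 = 623827.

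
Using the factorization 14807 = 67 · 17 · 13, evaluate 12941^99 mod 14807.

Mod 67: 12941 ≡ 10; by Fermat, exponent reduces to 99 mod 66 = 33; 10^33 ≡ 1 (mod 67).
Mod 17: 12941 ≡ 4; by Fermat, exponent reduces to 99 mod 16 = 3; 4^3 ≡ 13 (mod 17).
Mod 13: 12941 ≡ 6; by Fermat, exponent reduces to 99 mod 12 = 3; 6^3 ≡ 8 (mod 13).
Combine by CRT: x ≡ 1 (mod 67), x ≡ 13 (mod 17), x ≡ 8 (mod 13) ⇒ x ≡ 12865 (mod 14807).

12865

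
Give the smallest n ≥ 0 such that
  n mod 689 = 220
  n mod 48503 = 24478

121484

Combine the congruences pairwise.
gcd(689, 48503) = 13 and 13 | (24478 − 220), so the pair is consistent; merging gives n ≡ 121484 (mod 2570659), where 2570659 = lcm(689, 48503).
The solution is unique modulo lcm(689, 48503) = 2570659.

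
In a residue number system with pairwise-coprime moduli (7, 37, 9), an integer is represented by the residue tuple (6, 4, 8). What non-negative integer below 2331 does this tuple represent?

The moduli are pairwise coprime; N = 7·37·9 = 2331.
N/7 = 333; 333 ≡ 4 (mod 7); 4·2 ≡ 1, so inverse 2.
N/37 = 63; 63 ≡ 26 (mod 37); 26·10 ≡ 1, so inverse 10.
N/9 = 259; 259 ≡ 7 (mod 9); 7·4 ≡ 1, so inverse 4.
x ≡ 6·333·2 + 4·63·10 + 8·259·4 = 14804.
14804 mod 2331 = 818.

818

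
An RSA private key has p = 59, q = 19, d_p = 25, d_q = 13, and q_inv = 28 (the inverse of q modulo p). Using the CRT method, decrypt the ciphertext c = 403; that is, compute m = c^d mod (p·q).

m₁ = c^(d_p) mod p: c ≡ 49 (mod 59), and 49^25 mod 59 = 57.
m₂ = c^(d_q) mod q: c ≡ 4 (mod 19), and 4^13 mod 19 = 9.
h = q_inv·(m₁ − m₂) mod p = 28·(57 − 9) mod 59 = 46.
m = m₂ + h·q = 9 + 46·19 = 883.

883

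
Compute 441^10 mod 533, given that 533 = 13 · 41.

1

Mod 13: 441 ≡ 12; 12^10 ≡ 1 (mod 13).
Mod 41: 441 ≡ 31; 31^10 ≡ 1 (mod 41).
Combine by CRT: x ≡ 1 (mod 13), x ≡ 1 (mod 41) ⇒ x ≡ 1 (mod 533).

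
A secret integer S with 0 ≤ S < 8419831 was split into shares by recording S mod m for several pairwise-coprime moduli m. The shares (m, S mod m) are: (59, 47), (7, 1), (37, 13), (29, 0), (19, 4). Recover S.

Combine the congruences pairwise.
From S ≡ 47 (mod 59) write S = 47 + 59t. Substituting into S ≡ 1 (mod 7) gives 59t ≡ 3 (mod 7), and since 3⁻¹ ≡ 5 (mod 7), t ≡ 1. Hence S ≡ 47 + 59·1 = 106 (mod 413).
From S ≡ 106 (mod 413) write S = 106 + 413t. Substituting into S ≡ 13 (mod 37) gives 413t ≡ 18 (mod 37), and since 6⁻¹ ≡ 31 (mod 37), t ≡ 3. Hence S ≡ 106 + 413·3 = 1345 (mod 15281).
From S ≡ 1345 (mod 15281) write S = 1345 + 15281t. Substituting into S ≡ 0 (mod 29) gives 15281t ≡ 18 (mod 29), and since 27⁻¹ ≡ 14 (mod 29), t ≡ 20. Hence S ≡ 1345 + 15281·20 = 306965 (mod 443149).
From S ≡ 306965 (mod 443149) write S = 306965 + 443149t. Substituting into S ≡ 4 (mod 19) gives 443149t ≡ 3 (mod 19), and since 12⁻¹ ≡ 8 (mod 19), t ≡ 5. Hence S ≡ 306965 + 443149·5 = 2522710 (mod 8419831).

2522710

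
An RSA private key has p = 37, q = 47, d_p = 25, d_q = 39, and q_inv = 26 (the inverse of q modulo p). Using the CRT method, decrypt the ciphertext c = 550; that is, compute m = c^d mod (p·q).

m₁ = c^(d_p) mod p: c ≡ 32 (mod 37), and 32^25 mod 37 = 18.
m₂ = c^(d_q) mod q: c ≡ 33 (mod 47), and 33^39 mod 47 = 45.
h = q_inv·(m₁ − m₂) mod p = 26·(18 − 45) mod 37 = 1.
m = m₂ + h·q = 45 + 1·47 = 92.

92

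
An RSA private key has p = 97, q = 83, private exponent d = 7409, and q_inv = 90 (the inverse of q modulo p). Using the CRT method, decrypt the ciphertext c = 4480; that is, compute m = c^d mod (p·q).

2055

d_p = d mod (p−1) = 7409 mod 96 = 17; d_q = d mod (q−1) = 29.
m₁ = c^(d_p) mod p: c ≡ 18 (mod 97), and 18^17 mod 97 = 18.
m₂ = c^(d_q) mod q: c ≡ 81 (mod 83), and 81^29 mod 83 = 63.
h = q_inv·(m₁ − m₂) mod p = 90·(18 − 63) mod 97 = 24.
m = m₂ + h·q = 63 + 24·83 = 2055.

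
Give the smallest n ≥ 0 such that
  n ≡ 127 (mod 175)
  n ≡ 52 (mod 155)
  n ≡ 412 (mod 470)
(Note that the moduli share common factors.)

461952

gcd(175, 155) = 5 and 5 | (52 − 127), so the pair is consistent; merging gives n ≡ 827 (mod 5425), where 5425 = lcm(175, 155).
gcd(5425, 470) = 5 and 5 | (412 − 827), so the pair is consistent; merging gives n ≡ 461952 (mod 509950), where 509950 = lcm(5425, 470).
The solution is unique modulo lcm(175, 155, 470) = 509950.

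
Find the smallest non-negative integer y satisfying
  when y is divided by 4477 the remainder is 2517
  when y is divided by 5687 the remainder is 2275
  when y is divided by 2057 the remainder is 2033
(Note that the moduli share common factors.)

gcd(4477, 5687) = 121 and 121 | (2275 − 2517), so the pair is consistent; merging gives y ≡ 87580 (mod 210419), where 210419 = lcm(4477, 5687).
gcd(210419, 2057) = 121 and 121 | (2033 − 87580), so the pair is consistent; merging gives y ≡ 3243865 (mod 3577123), where 3577123 = lcm(210419, 2057).
The solution is unique modulo lcm(4477, 5687, 2057) = 3577123.

3243865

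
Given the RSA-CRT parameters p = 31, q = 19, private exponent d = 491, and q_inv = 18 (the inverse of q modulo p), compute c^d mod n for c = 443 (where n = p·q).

138

d_p = d mod (p−1) = 491 mod 30 = 11; d_q = d mod (q−1) = 5.
m₁ = c^(d_p) mod p: c ≡ 9 (mod 31), and 9^11 mod 31 = 14.
m₂ = c^(d_q) mod q: c ≡ 6 (mod 19), and 6^5 mod 19 = 5.
h = q_inv·(m₁ − m₂) mod p = 18·(14 − 5) mod 31 = 7.
m = m₂ + h·q = 5 + 7·19 = 138.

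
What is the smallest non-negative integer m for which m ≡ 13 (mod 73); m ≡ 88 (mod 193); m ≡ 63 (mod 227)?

The moduli are pairwise coprime; N = 73·193·227 = 3198203.
N/73 = 43811; 43811 ≡ 11 (mod 73); 11·20 ≡ 1, so inverse 20.
N/193 = 16571; 16571 ≡ 166 (mod 193); 166·50 ≡ 1, so inverse 50.
N/227 = 14089; 14089 ≡ 15 (mod 227); 15·106 ≡ 1, so inverse 106.
m ≡ 13·43811·20 + 88·16571·50 + 63·14089·106 = 178389602.
178389602 mod 3198203 = 2488437.

2488437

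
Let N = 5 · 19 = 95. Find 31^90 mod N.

Mod 5: 31 ≡ 1; by Fermat, exponent reduces to 90 mod 4 = 2; 1^2 ≡ 1 (mod 5).
Mod 19: 31 ≡ 12; since 18 | 90, by Fermat 12^90 ≡ 1 (mod 19).
Combine by CRT: x ≡ 1 (mod 5), x ≡ 1 (mod 19) ⇒ x ≡ 1 (mod 95).

1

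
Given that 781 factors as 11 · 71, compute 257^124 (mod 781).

146

Mod 11: 257 ≡ 4; by Fermat, exponent reduces to 124 mod 10 = 4; 4^4 ≡ 3 (mod 11).
Mod 71: 257 ≡ 44; by Fermat, exponent reduces to 124 mod 70 = 54; 44^54 ≡ 4 (mod 71).
Combine by CRT: x ≡ 3 (mod 11), x ≡ 4 (mod 71) ⇒ x ≡ 146 (mod 781).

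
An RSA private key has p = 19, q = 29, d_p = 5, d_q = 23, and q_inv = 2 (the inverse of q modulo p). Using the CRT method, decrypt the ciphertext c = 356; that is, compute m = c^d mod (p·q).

333

m₁ = c^(d_p) mod p: c ≡ 14 (mod 19), and 14^5 mod 19 = 10.
m₂ = c^(d_q) mod q: c ≡ 8 (mod 29), and 8^23 mod 29 = 14.
h = q_inv·(m₁ − m₂) mod p = 2·(10 − 14) mod 19 = 11.
m = m₂ + h·q = 14 + 11·29 = 333.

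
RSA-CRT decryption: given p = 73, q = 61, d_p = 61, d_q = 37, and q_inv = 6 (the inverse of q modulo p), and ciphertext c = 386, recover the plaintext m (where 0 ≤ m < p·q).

2169

m₁ = c^(d_p) mod p: c ≡ 21 (mod 73), and 21^61 mod 73 = 52.
m₂ = c^(d_q) mod q: c ≡ 20 (mod 61), and 20^37 mod 61 = 34.
h = q_inv·(m₁ − m₂) mod p = 6·(52 − 34) mod 73 = 35.
m = m₂ + h·q = 34 + 35·61 = 2169.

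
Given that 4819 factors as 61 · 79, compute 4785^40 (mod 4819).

Mod 61: 4785 ≡ 27; 27^40 ≡ 1 (mod 61).
Mod 79: 4785 ≡ 45; 45^40 ≡ 45 (mod 79).
Combine by CRT: x ≡ 1 (mod 61), x ≡ 45 (mod 79) ⇒ x ≡ 3600 (mod 4819).

3600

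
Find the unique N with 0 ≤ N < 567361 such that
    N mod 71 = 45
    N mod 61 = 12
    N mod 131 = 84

The moduli are pairwise coprime; M = 71·61·131 = 567361.
M/71 = 7991; 7991 ≡ 39 (mod 71); 39·51 ≡ 1, so inverse 51.
M/61 = 9301; 9301 ≡ 29 (mod 61); 29·40 ≡ 1, so inverse 40.
M/131 = 4331; 4331 ≡ 8 (mod 131); 8·82 ≡ 1, so inverse 82.
N ≡ 45·7991·51 + 12·9301·40 + 84·4331·82 = 52635753.
52635753 mod 567361 = 438541.

438541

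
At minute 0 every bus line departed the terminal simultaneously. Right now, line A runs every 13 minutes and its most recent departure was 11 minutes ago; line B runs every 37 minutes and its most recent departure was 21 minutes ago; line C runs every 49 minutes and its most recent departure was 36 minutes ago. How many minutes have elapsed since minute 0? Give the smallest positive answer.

4054

From t ≡ 11 (mod 13) write t = 11 + 13s. Substituting into t ≡ 21 (mod 37) gives 13s ≡ 10 (mod 37), and since 13⁻¹ ≡ 20 (mod 37), s ≡ 15. Hence t ≡ 11 + 13·15 = 206 (mod 481).
From t ≡ 206 (mod 481) write t = 206 + 481s. Substituting into t ≡ 36 (mod 49) gives 481s ≡ 26 (mod 49), and since 40⁻¹ ≡ 38 (mod 49), s ≡ 8. Hence t ≡ 206 + 481·8 = 4054 (mod 23569).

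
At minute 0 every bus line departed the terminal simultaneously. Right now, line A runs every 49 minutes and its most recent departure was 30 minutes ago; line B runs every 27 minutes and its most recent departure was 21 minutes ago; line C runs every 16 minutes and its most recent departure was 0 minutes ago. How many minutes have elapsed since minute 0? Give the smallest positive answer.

The moduli are pairwise coprime; N = 49·27·16 = 21168.
N/49 = 432; 432 ≡ 40 (mod 49); 40·38 ≡ 1, so inverse 38.
N/27 = 784; 784 ≡ 1 (mod 27), inverse 1.
N/16 = 1323; 1323 ≡ 11 (mod 16); 11·3 ≡ 1, so inverse 3.
t ≡ 30·432·38 + 21·784·1 + 0·1323·3 = 508944.
508944 mod 21168 = 912.

912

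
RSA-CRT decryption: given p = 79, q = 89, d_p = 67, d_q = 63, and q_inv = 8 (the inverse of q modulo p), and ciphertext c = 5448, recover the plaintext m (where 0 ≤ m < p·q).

2735

m₁ = c^(d_p) mod p: c ≡ 76 (mod 79), and 76^67 mod 79 = 49.
m₂ = c^(d_q) mod q: c ≡ 19 (mod 89), and 19^63 mod 89 = 65.
h = q_inv·(m₁ − m₂) mod p = 8·(49 − 65) mod 79 = 30.
m = m₂ + h·q = 65 + 30·89 = 2735.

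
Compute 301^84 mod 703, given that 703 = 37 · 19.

676

Mod 37: 301 ≡ 5; by Fermat, exponent reduces to 84 mod 36 = 12; 5^12 ≡ 10 (mod 37).
Mod 19: 301 ≡ 16; by Fermat, exponent reduces to 84 mod 18 = 12; 16^12 ≡ 11 (mod 19).
Combine by CRT: x ≡ 10 (mod 37), x ≡ 11 (mod 19) ⇒ x ≡ 676 (mod 703).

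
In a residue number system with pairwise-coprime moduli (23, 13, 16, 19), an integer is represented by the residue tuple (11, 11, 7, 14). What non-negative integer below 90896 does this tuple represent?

87319

From x ≡ 11 (mod 23) write x = 11 + 23t. Substituting into x ≡ 11 (mod 13) gives 23t ≡ 0 (mod 13), and since 10⁻¹ ≡ 4 (mod 13), t ≡ 0. Hence x ≡ 11 + 23·0 = 11 (mod 299).
From x ≡ 11 (mod 299) write x = 11 + 299t. Substituting into x ≡ 7 (mod 16) gives 299t ≡ 12 (mod 16), and since 11⁻¹ ≡ 3 (mod 16), t ≡ 4. Hence x ≡ 11 + 299·4 = 1207 (mod 4784).
From x ≡ 1207 (mod 4784) write x = 1207 + 4784t. Substituting into x ≡ 14 (mod 19) gives 4784t ≡ 4 (mod 19), and since 15⁻¹ ≡ 14 (mod 19), t ≡ 18. Hence x ≡ 1207 + 4784·18 = 87319 (mod 90896).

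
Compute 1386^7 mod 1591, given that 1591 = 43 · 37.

Mod 43: 1386 ≡ 10; 10^7 ≡ 6 (mod 43).
Mod 37: 1386 ≡ 17; 17^7 ≡ 15 (mod 37).
Combine by CRT: x ≡ 6 (mod 43), x ≡ 15 (mod 37) ⇒ x ≡ 866 (mod 1591).

866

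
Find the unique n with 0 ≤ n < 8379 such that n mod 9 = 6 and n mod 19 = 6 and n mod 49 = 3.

From n ≡ 6 (mod 9) write n = 6 + 9t. Substituting into n ≡ 6 (mod 19) gives 9t ≡ 0 (mod 19), and since 9⁻¹ ≡ 17 (mod 19), t ≡ 0. Hence n ≡ 6 + 9·0 = 6 (mod 171).
From n ≡ 6 (mod 171) write n = 6 + 171t. Substituting into n ≡ 3 (mod 49) gives 171t ≡ 46 (mod 49), and since 24⁻¹ ≡ 47 (mod 49), t ≡ 6. Hence n ≡ 6 + 171·6 = 1032 (mod 8379).

1032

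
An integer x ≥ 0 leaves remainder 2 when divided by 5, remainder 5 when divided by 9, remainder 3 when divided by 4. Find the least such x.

167

The moduli are pairwise coprime; N = 5·9·4 = 180.
N/5 = 36; 36 ≡ 1 (mod 5), inverse 1.
N/9 = 20; 20 ≡ 2 (mod 9); 2·5 ≡ 1, so inverse 5.
N/4 = 45; 45 ≡ 1 (mod 4), inverse 1.
x ≡ 2·36·1 + 5·20·5 + 3·45·1 = 707.
707 mod 180 = 167.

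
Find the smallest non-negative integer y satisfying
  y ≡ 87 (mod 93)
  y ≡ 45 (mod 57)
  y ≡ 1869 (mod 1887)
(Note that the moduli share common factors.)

754782

gcd(93, 57) = 3 and 3 | (45 − 87), so the pair is consistent; merging gives y ≡ 273 (mod 1767), where 1767 = lcm(93, 57).
gcd(1767, 1887) = 3 and 3 | (1869 − 273), so the pair is consistent; merging gives y ≡ 754782 (mod 1111443), where 1111443 = lcm(1767, 1887).
The solution is unique modulo lcm(93, 57, 1887) = 1111443.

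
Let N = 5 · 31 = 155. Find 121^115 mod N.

56

Mod 5: 121 ≡ 1; by Fermat, exponent reduces to 115 mod 4 = 3; 1^3 ≡ 1 (mod 5).
Mod 31: 121 ≡ 28; by Fermat, exponent reduces to 115 mod 30 = 25; 28^25 ≡ 25 (mod 31).
Combine by CRT: x ≡ 1 (mod 5), x ≡ 25 (mod 31) ⇒ x ≡ 56 (mod 155).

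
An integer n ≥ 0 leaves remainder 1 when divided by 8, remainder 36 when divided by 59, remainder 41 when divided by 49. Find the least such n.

18857

Combine the congruences pairwise.
From n ≡ 1 (mod 8) write n = 1 + 8t. Substituting into n ≡ 36 (mod 59) gives 8t ≡ 35 (mod 59), and since 8⁻¹ ≡ 37 (mod 59), t ≡ 56. Hence n ≡ 1 + 8·56 = 449 (mod 472).
From n ≡ 449 (mod 472) write n = 449 + 472t. Substituting into n ≡ 41 (mod 49) gives 472t ≡ 33 (mod 49), and since 31⁻¹ ≡ 19 (mod 49), t ≡ 39. Hence n ≡ 449 + 472·39 = 18857 (mod 23128).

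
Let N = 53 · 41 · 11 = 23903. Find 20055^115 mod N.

Mod 53: 20055 ≡ 21; by Fermat, exponent reduces to 115 mod 52 = 11; 21^11 ≡ 45 (mod 53).
Mod 41: 20055 ≡ 6; by Fermat, exponent reduces to 115 mod 40 = 35; 6^35 ≡ 38 (mod 41).
Mod 11: 20055 ≡ 2; by Fermat, exponent reduces to 115 mod 10 = 5; 2^5 ≡ 10 (mod 11).
Combine by CRT: x ≡ 45 (mod 53), x ≡ 38 (mod 41), x ≡ 10 (mod 11) ⇒ x ≡ 4179 (mod 23903).

4179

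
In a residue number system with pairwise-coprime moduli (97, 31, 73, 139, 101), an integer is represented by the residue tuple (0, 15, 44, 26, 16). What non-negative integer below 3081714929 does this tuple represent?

1556801694

The moduli are pairwise coprime; N = 97·31·73·139·101 = 3081714929.
N/97 = 31770257; 31770257 ≡ 41 (mod 97); 41·71 ≡ 1, so inverse 71.
N/31 = 99410159; 99410159 ≡ 10 (mod 31); 10·28 ≡ 1, so inverse 28.
N/73 = 42215273; 42215273 ≡ 30 (mod 73); 30·56 ≡ 1, so inverse 56.
N/139 = 22170611; 22170611 ≡ 111 (mod 139); 111·134 ≡ 1, so inverse 134.
N/101 = 30512029; 30512029 ≡ 30 (mod 101); 30·64 ≡ 1, so inverse 64.
x ≡ 0·31770257·71 + 15·99410159·28 + 44·42215273·56 + 26·22170611·134 + 16·30512029·64 = 254257425872.
254257425872 mod 3081714929 = 1556801694.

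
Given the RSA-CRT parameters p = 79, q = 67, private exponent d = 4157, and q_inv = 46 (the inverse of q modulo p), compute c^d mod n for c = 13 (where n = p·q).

d_p = d mod (p−1) = 4157 mod 78 = 23; d_q = d mod (q−1) = 65.
m₁ = c^(d_p) mod p: c ≡ 13 (mod 79), and 13^23 mod 79 = 9.
m₂ = c^(d_q) mod q: c ≡ 13 (mod 67), and 13^65 mod 67 = 31.
h = q_inv·(m₁ − m₂) mod p = 46·(9 − 31) mod 79 = 15.
m = m₂ + h·q = 31 + 15·67 = 1036.

1036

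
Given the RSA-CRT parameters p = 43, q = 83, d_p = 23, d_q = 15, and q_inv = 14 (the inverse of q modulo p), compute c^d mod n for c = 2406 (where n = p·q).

m₁ = c^(d_p) mod p: c ≡ 41 (mod 43), and 41^23 mod 43 = 4.
m₂ = c^(d_q) mod q: c ≡ 82 (mod 83), and 82^15 mod 83 = 82.
h = q_inv·(m₁ − m₂) mod p = 14·(4 − 82) mod 43 = 26.
m = m₂ + h·q = 82 + 26·83 = 2240.

2240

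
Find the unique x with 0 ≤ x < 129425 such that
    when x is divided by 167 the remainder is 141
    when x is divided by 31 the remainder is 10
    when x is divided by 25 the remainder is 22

From x ≡ 141 (mod 167) write x = 141 + 167t. Substituting into x ≡ 10 (mod 31) gives 167t ≡ 24 (mod 31), and since 12⁻¹ ≡ 13 (mod 31), t ≡ 2. Hence x ≡ 141 + 167·2 = 475 (mod 5177).
From x ≡ 475 (mod 5177) write x = 475 + 5177t. Substituting into x ≡ 22 (mod 25) gives 5177t ≡ 22 (mod 25), and since 2⁻¹ ≡ 13 (mod 25), t ≡ 11. Hence x ≡ 475 + 5177·11 = 57422 (mod 129425).

57422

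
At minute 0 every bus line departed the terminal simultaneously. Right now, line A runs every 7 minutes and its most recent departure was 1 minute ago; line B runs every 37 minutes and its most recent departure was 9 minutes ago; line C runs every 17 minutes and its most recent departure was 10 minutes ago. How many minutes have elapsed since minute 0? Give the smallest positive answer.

The moduli are pairwise coprime; N = 7·37·17 = 4403.
N/7 = 629; 629 ≡ 6 (mod 7); 6·6 ≡ 1, so inverse 6.
N/37 = 119; 119 ≡ 8 (mod 37); 8·14 ≡ 1, so inverse 14.
N/17 = 259; 259 ≡ 4 (mod 17); 4·13 ≡ 1, so inverse 13.
t ≡ 1·629·6 + 9·119·14 + 10·259·13 = 52438.
52438 mod 4403 = 4005.

4005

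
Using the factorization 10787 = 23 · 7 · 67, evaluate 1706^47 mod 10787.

2663

Mod 23: 1706 ≡ 4; by Fermat, exponent reduces to 47 mod 22 = 3; 4^3 ≡ 18 (mod 23).
Mod 7: 1706 ≡ 5; by Fermat, exponent reduces to 47 mod 6 = 5; 5^5 ≡ 3 (mod 7).
Mod 67: 1706 ≡ 31; 31^47 ≡ 50 (mod 67).
Combine by CRT: x ≡ 18 (mod 23), x ≡ 3 (mod 7), x ≡ 50 (mod 67) ⇒ x ≡ 2663 (mod 10787).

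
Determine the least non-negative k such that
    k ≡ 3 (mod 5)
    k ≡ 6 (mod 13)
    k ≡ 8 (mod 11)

The moduli are pairwise coprime; N = 5·13·11 = 715.
N/5 = 143; 143 ≡ 3 (mod 5); 3·2 ≡ 1, so inverse 2.
N/13 = 55; 55 ≡ 3 (mod 13); 3·9 ≡ 1, so inverse 9.
N/11 = 65; 65 ≡ 10 (mod 11); 10·10 ≡ 1, so inverse 10.
k ≡ 3·143·2 + 6·55·9 + 8·65·10 = 9028.
9028 mod 715 = 448.

448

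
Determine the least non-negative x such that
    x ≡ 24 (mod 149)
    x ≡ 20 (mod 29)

4196

From x ≡ 24 (mod 149) write x = 24 + 149t. Substituting into x ≡ 20 (mod 29) gives 149t ≡ 25 (mod 29), and since 4⁻¹ ≡ 22 (mod 29), t ≡ 28. Hence x ≡ 24 + 149·28 = 4196 (mod 4321).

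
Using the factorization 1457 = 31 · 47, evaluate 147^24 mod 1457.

Mod 31: 147 ≡ 23; 23^24 ≡ 4 (mod 31).
Mod 47: 147 ≡ 6; 6^24 ≡ 6 (mod 47).
Combine by CRT: x ≡ 4 (mod 31), x ≡ 6 (mod 47) ⇒ x ≡ 1275 (mod 1457).

1275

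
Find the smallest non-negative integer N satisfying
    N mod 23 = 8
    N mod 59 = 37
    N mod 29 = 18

22870

The moduli are pairwise coprime; M = 23·59·29 = 39353.
M/23 = 1711; 1711 ≡ 9 (mod 23); 9·18 ≡ 1, so inverse 18.
M/59 = 667; 667 ≡ 18 (mod 59); 18·23 ≡ 1, so inverse 23.
M/29 = 1357; 1357 ≡ 23 (mod 29); 23·24 ≡ 1, so inverse 24.
N ≡ 8·1711·18 + 37·667·23 + 18·1357·24 = 1400225.
1400225 mod 39353 = 22870.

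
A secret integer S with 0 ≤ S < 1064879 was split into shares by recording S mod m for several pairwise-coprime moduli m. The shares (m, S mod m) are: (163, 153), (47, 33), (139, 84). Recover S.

The moduli are pairwise coprime; N = 163·47·139 = 1064879.
N/163 = 6533; 6533 ≡ 13 (mod 163); 13·138 ≡ 1, so inverse 138.
N/47 = 22657; 22657 ≡ 3 (mod 47); 3·16 ≡ 1, so inverse 16.
N/139 = 7661; 7661 ≡ 16 (mod 139); 16·113 ≡ 1, so inverse 113.
S ≡ 153·6533·138 + 33·22657·16 + 84·7661·113 = 222618870.
222618870 mod 1064879 = 59159.

59159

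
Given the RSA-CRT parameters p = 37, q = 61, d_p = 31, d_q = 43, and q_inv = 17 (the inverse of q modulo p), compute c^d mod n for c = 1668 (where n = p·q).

955

m₁ = c^(d_p) mod p: c ≡ 3 (mod 37), and 3^31 mod 37 = 30.
m₂ = c^(d_q) mod q: c ≡ 21 (mod 61), and 21^43 mod 61 = 40.
h = q_inv·(m₁ − m₂) mod p = 17·(30 − 40) mod 37 = 15.
m = m₂ + h·q = 40 + 15·61 = 955.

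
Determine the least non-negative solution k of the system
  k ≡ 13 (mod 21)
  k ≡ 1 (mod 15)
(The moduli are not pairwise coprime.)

76

gcd(21, 15) = 3 and 3 | (1 − 13), so the pair is consistent; merging gives k ≡ 76 (mod 105), where 105 = lcm(21, 15).
The solution is unique modulo lcm(21, 15) = 105.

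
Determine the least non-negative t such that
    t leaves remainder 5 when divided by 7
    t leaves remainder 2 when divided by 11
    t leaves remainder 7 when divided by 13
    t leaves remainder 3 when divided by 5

2763

The moduli are pairwise coprime; N = 7·11·13·5 = 5005.
N/7 = 715; 715 ≡ 1 (mod 7), inverse 1.
N/11 = 455; 455 ≡ 4 (mod 11); 4·3 ≡ 1, so inverse 3.
N/13 = 385; 385 ≡ 8 (mod 13); 8·5 ≡ 1, so inverse 5.
N/5 = 1001; 1001 ≡ 1 (mod 5), inverse 1.
t ≡ 5·715·1 + 2·455·3 + 7·385·5 + 3·1001·1 = 22783.
22783 mod 5005 = 2763.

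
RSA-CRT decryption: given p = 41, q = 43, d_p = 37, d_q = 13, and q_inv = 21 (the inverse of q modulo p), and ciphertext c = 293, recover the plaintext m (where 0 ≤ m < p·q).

m₁ = c^(d_p) mod p: c ≡ 6 (mod 41), and 6^37 mod 41 = 15.
m₂ = c^(d_q) mod q: c ≡ 35 (mod 43), and 35^13 mod 43 = 16.
h = q_inv·(m₁ − m₂) mod p = 21·(15 − 16) mod 41 = 20.
m = m₂ + h·q = 16 + 20·43 = 876.

876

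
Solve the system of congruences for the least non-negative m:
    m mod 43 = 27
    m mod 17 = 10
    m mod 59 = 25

From m ≡ 27 (mod 43) write m = 27 + 43t. Substituting into m ≡ 10 (mod 17) gives 43t ≡ 0 (mod 17), and since 9⁻¹ ≡ 2 (mod 17), t ≡ 0. Hence m ≡ 27 + 43·0 = 27 (mod 731).
From m ≡ 27 (mod 731) write m = 27 + 731t. Substituting into m ≡ 25 (mod 59) gives 731t ≡ 57 (mod 59), and since 23⁻¹ ≡ 18 (mod 59), t ≡ 23. Hence m ≡ 27 + 731·23 = 16840 (mod 43129).

16840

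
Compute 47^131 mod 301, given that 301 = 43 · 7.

Mod 43: 47 ≡ 4; by Fermat, exponent reduces to 131 mod 42 = 5; 4^5 ≡ 35 (mod 43).
Mod 7: 47 ≡ 5; by Fermat, exponent reduces to 131 mod 6 = 5; 5^5 ≡ 3 (mod 7).
Combine by CRT: x ≡ 35 (mod 43), x ≡ 3 (mod 7) ⇒ x ≡ 164 (mod 301).

164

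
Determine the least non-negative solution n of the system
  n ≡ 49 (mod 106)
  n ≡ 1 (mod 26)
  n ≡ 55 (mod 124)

Combine the congruences pairwise.
gcd(106, 26) = 2 and 2 | (1 − 49), so the pair is consistent; merging gives n ≡ 261 (mod 1378), where 1378 = lcm(106, 26).
gcd(1378, 124) = 2 and 2 | (55 − 261), so the pair is consistent; merging gives n ≡ 4395 (mod 85436), where 85436 = lcm(1378, 124).
The solution is unique modulo lcm(106, 26, 124) = 85436.

4395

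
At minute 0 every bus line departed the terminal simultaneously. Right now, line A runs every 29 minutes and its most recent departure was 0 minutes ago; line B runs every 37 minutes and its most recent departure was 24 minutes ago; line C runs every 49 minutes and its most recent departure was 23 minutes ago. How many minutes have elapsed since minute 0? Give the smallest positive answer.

28884

From t ≡ 0 (mod 29) write t = 0 + 29s. Substituting into t ≡ 24 (mod 37) gives 29s ≡ 24 (mod 37), and since 29⁻¹ ≡ 23 (mod 37), s ≡ 34. Hence t ≡ 0 + 29·34 = 986 (mod 1073).
From t ≡ 986 (mod 1073) write t = 986 + 1073s. Substituting into t ≡ 23 (mod 49) gives 1073s ≡ 17 (mod 49), and since 44⁻¹ ≡ 39 (mod 49), s ≡ 26. Hence t ≡ 986 + 1073·26 = 28884 (mod 52577).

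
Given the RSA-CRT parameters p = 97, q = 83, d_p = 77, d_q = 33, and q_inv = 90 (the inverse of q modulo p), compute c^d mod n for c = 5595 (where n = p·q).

5906

m₁ = c^(d_p) mod p: c ≡ 66 (mod 97), and 66^77 mod 97 = 86.
m₂ = c^(d_q) mod q: c ≡ 34 (mod 83), and 34^33 mod 83 = 13.
h = q_inv·(m₁ − m₂) mod p = 90·(86 − 13) mod 97 = 71.
m = m₂ + h·q = 13 + 71·83 = 5906.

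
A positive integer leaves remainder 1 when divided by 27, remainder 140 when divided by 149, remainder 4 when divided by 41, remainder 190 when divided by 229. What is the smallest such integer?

From x ≡ 1 (mod 27) write x = 1 + 27t. Substituting into x ≡ 140 (mod 149) gives 27t ≡ 139 (mod 149), and since 27⁻¹ ≡ 138 (mod 149), t ≡ 110. Hence x ≡ 1 + 27·110 = 2971 (mod 4023).
From x ≡ 2971 (mod 4023) write x = 2971 + 4023t. Substituting into x ≡ 4 (mod 41) gives 4023t ≡ 26 (mod 41), and since 5⁻¹ ≡ 33 (mod 41), t ≡ 38. Hence x ≡ 2971 + 4023·38 = 155845 (mod 164943).
From x ≡ 155845 (mod 164943) write x = 155845 + 164943t. Substituting into x ≡ 190 (mod 229) gives 164943t ≡ 65 (mod 229), and since 63⁻¹ ≡ 40 (mod 229), t ≡ 81. Hence x ≡ 155845 + 164943·81 = 13516228 (mod 37771947).

13516228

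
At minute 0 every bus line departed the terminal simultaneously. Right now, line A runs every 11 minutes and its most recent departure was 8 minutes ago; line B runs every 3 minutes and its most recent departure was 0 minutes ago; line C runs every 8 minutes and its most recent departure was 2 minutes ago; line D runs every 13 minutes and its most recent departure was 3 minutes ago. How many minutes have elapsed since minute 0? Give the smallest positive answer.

From t ≡ 8 (mod 11) write t = 8 + 11s. Substituting into t ≡ 0 (mod 3) gives 11s ≡ 1 (mod 3), and since 2⁻¹ ≡ 2 (mod 3), s ≡ 2. Hence t ≡ 8 + 11·2 = 30 (mod 33).
From t ≡ 30 (mod 33) write t = 30 + 33s. Substituting into t ≡ 2 (mod 8) gives 33s ≡ 4 (mod 8), and since 1⁻¹ ≡ 1 (mod 8), s ≡ 4. Hence t ≡ 30 + 33·4 = 162 (mod 264).
From t ≡ 162 (mod 264) write t = 162 + 264s. Substituting into t ≡ 3 (mod 13) gives 264s ≡ 10 (mod 13), and since 4⁻¹ ≡ 10 (mod 13), s ≡ 9. Hence t ≡ 162 + 264·9 = 2538 (mod 3432).

2538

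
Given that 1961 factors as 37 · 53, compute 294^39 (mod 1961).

1324

Mod 37: 294 ≡ 35; by Fermat, exponent reduces to 39 mod 36 = 3; 35^3 ≡ 29 (mod 37).
Mod 53: 294 ≡ 29; 29^39 ≡ 52 (mod 53).
Combine by CRT: x ≡ 29 (mod 37), x ≡ 52 (mod 53) ⇒ x ≡ 1324 (mod 1961).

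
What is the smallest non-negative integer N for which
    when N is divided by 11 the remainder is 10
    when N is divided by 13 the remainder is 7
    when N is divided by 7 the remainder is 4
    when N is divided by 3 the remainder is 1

1957

Combine the congruences pairwise.
From N ≡ 10 (mod 11) write N = 10 + 11t. Substituting into N ≡ 7 (mod 13) gives 11t ≡ 10 (mod 13), and since 11⁻¹ ≡ 6 (mod 13), t ≡ 8. Hence N ≡ 10 + 11·8 = 98 (mod 143).
From N ≡ 98 (mod 143) write N = 98 + 143t. Substituting into N ≡ 4 (mod 7) gives 143t ≡ 4 (mod 7), and since 3⁻¹ ≡ 5 (mod 7), t ≡ 6. Hence N ≡ 98 + 143·6 = 956 (mod 1001).
From N ≡ 956 (mod 1001) write N = 956 + 1001t. Substituting into N ≡ 1 (mod 3) gives 1001t ≡ 2 (mod 3), and since 2⁻¹ ≡ 2 (mod 3), t ≡ 1. Hence N ≡ 956 + 1001·1 = 1957 (mod 3003).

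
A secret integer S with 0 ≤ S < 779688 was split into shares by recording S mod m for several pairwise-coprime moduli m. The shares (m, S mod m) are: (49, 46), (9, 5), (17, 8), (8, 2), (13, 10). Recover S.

Combine the congruences pairwise.
From S ≡ 46 (mod 49) write S = 46 + 49t. Substituting into S ≡ 5 (mod 9) gives 49t ≡ 4 (mod 9), and since 4⁻¹ ≡ 7 (mod 9), t ≡ 1. Hence S ≡ 46 + 49·1 = 95 (mod 441).
From S ≡ 95 (mod 441) write S = 95 + 441t. Substituting into S ≡ 8 (mod 17) gives 441t ≡ 15 (mod 17), and since 16⁻¹ ≡ 16 (mod 17), t ≡ 2. Hence S ≡ 95 + 441·2 = 977 (mod 7497).
From S ≡ 977 (mod 7497) write S = 977 + 7497t. Substituting into S ≡ 2 (mod 8) gives 7497t ≡ 1 (mod 8), and since 1⁻¹ ≡ 1 (mod 8), t ≡ 1. Hence S ≡ 977 + 7497·1 = 8474 (mod 59976).
From S ≡ 8474 (mod 59976) write S = 8474 + 59976t. Substituting into S ≡ 10 (mod 13) gives 59976t ≡ 12 (mod 13), and since 7⁻¹ ≡ 2 (mod 13), t ≡ 11. Hence S ≡ 8474 + 59976·11 = 668210 (mod 779688).

668210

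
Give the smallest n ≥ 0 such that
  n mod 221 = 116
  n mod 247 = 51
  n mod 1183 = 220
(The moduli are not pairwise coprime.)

32161

Combine the congruences pairwise.
gcd(221, 247) = 13 and 13 | (51 − 116), so the pair is consistent; merging gives n ≡ 2768 (mod 4199), where 4199 = lcm(221, 247).
gcd(4199, 1183) = 13 and 13 | (220 − 2768), so the pair is consistent; merging gives n ≡ 32161 (mod 382109), where 382109 = lcm(4199, 1183).
The solution is unique modulo lcm(221, 247, 1183) = 382109.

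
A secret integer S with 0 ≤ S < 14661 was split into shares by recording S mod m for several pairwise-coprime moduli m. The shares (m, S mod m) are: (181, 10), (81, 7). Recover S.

From S ≡ 10 (mod 181) write S = 10 + 181t. Substituting into S ≡ 7 (mod 81) gives 181t ≡ 78 (mod 81), and since 19⁻¹ ≡ 64 (mod 81), t ≡ 51. Hence S ≡ 10 + 181·51 = 9241 (mod 14661).

9241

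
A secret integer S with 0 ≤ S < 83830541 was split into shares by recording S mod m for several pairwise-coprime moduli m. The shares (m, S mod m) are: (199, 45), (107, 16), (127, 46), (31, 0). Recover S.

53180407

From S ≡ 45 (mod 199) write S = 45 + 199t. Substituting into S ≡ 16 (mod 107) gives 199t ≡ 78 (mod 107), and since 92⁻¹ ≡ 57 (mod 107), t ≡ 59. Hence S ≡ 45 + 199·59 = 11786 (mod 21293).
From S ≡ 11786 (mod 21293) write S = 11786 + 21293t. Substituting into S ≡ 46 (mod 127) gives 21293t ≡ 71 (mod 127), and since 84⁻¹ ≡ 62 (mod 127), t ≡ 84. Hence S ≡ 11786 + 21293·84 = 1800398 (mod 2704211).
From S ≡ 1800398 (mod 2704211) write S = 1800398 + 2704211t. Substituting into S ≡ 0 (mod 31) gives 2704211t ≡ 20 (mod 31), and since 19⁻¹ ≡ 18 (mod 31), t ≡ 19. Hence S ≡ 1800398 + 2704211·19 = 53180407 (mod 83830541).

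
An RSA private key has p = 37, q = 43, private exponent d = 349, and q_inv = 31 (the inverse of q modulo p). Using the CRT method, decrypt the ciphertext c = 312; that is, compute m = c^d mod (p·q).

d_p = d mod (p−1) = 349 mod 36 = 25; d_q = d mod (q−1) = 13.
m₁ = c^(d_p) mod p: c ≡ 16 (mod 37), and 16^25 mod 37 = 12.
m₂ = c^(d_q) mod q: c ≡ 11 (mod 43), and 11^13 mod 43 = 4.
h = q_inv·(m₁ − m₂) mod p = 31·(12 − 4) mod 37 = 26.
m = m₂ + h·q = 4 + 26·43 = 1122.

1122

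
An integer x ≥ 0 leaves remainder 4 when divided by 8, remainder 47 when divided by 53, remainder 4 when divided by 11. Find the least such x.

From x ≡ 4 (mod 8) write x = 4 + 8t. Substituting into x ≡ 47 (mod 53) gives 8t ≡ 43 (mod 53), and since 8⁻¹ ≡ 20 (mod 53), t ≡ 12. Hence x ≡ 4 + 8·12 = 100 (mod 424).
From x ≡ 100 (mod 424) write x = 100 + 424t. Substituting into x ≡ 4 (mod 11) gives 424t ≡ 3 (mod 11), and since 6⁻¹ ≡ 2 (mod 11), t ≡ 6. Hence x ≡ 100 + 424·6 = 2644 (mod 4664).

2644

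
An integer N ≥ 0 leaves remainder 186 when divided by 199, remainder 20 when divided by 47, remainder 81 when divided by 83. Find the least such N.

From N ≡ 186 (mod 199) write N = 186 + 199t. Substituting into N ≡ 20 (mod 47) gives 199t ≡ 22 (mod 47), and since 11⁻¹ ≡ 30 (mod 47), t ≡ 2. Hence N ≡ 186 + 199·2 = 584 (mod 9353).
From N ≡ 584 (mod 9353) write N = 584 + 9353t. Substituting into N ≡ 81 (mod 83) gives 9353t ≡ 78 (mod 83), and since 57⁻¹ ≡ 67 (mod 83), t ≡ 80. Hence N ≡ 584 + 9353·80 = 748824 (mod 776299).

748824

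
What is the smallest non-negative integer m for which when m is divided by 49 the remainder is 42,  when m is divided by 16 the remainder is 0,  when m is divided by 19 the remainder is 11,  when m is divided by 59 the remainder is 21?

306880

From m ≡ 42 (mod 49) write m = 42 + 49t. Substituting into m ≡ 0 (mod 16) gives 49t ≡ 6 (mod 16), and since 1⁻¹ ≡ 1 (mod 16), t ≡ 6. Hence m ≡ 42 + 49·6 = 336 (mod 784).
From m ≡ 336 (mod 784) write m = 336 + 784t. Substituting into m ≡ 11 (mod 19) gives 784t ≡ 17 (mod 19), and since 5⁻¹ ≡ 4 (mod 19), t ≡ 11. Hence m ≡ 336 + 784·11 = 8960 (mod 14896).
From m ≡ 8960 (mod 14896) write m = 8960 + 14896t. Substituting into m ≡ 21 (mod 59) gives 14896t ≡ 29 (mod 59), and since 28⁻¹ ≡ 19 (mod 59), t ≡ 20. Hence m ≡ 8960 + 14896·20 = 306880 (mod 878864).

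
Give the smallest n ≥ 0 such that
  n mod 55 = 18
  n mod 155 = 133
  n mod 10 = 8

2768

Combine the congruences pairwise.
gcd(55, 155) = 5 and 5 | (133 − 18), so the pair is consistent; merging gives n ≡ 1063 (mod 1705), where 1705 = lcm(55, 155).
gcd(1705, 10) = 5 and 5 | (8 − 1063), so the pair is consistent; merging gives n ≡ 2768 (mod 3410), where 3410 = lcm(1705, 10).
The solution is unique modulo lcm(55, 155, 10) = 3410.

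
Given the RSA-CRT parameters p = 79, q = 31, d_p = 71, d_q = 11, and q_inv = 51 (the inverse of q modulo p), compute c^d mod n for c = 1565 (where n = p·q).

m₁ = c^(d_p) mod p: c ≡ 64 (mod 79), and 64^71 mod 79 = 10.
m₂ = c^(d_q) mod q: c ≡ 15 (mod 31), and 15^11 mod 31 = 15.
h = q_inv·(m₁ − m₂) mod p = 51·(10 − 15) mod 79 = 61.
m = m₂ + h·q = 15 + 61·31 = 1906.

1906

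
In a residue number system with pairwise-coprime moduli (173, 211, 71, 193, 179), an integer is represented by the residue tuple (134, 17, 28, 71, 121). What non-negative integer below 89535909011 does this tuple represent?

From x ≡ 134 (mod 173) write x = 134 + 173t. Substituting into x ≡ 17 (mod 211) gives 173t ≡ 94 (mod 211), and since 173⁻¹ ≡ 161 (mod 211), t ≡ 153. Hence x ≡ 134 + 173·153 = 26603 (mod 36503).
From x ≡ 26603 (mod 36503) write x = 26603 + 36503t. Substituting into x ≡ 28 (mod 71) gives 36503t ≡ 50 (mod 71), and since 9⁻¹ ≡ 8 (mod 71), t ≡ 45. Hence x ≡ 26603 + 36503·45 = 1669238 (mod 2591713).
From x ≡ 1669238 (mod 2591713) write x = 1669238 + 2591713t. Substituting into x ≡ 71 (mod 193) gives 2591713t ≡ 90 (mod 193), and since 109⁻¹ ≡ 85 (mod 193), t ≡ 123. Hence x ≡ 1669238 + 2591713·123 = 320449937 (mod 500200609).
From x ≡ 320449937 (mod 500200609) write x = 320449937 + 500200609t. Substituting into x ≡ 121 (mod 179) gives 500200609t ≡ 101 (mod 179), and since 145⁻¹ ≡ 100 (mod 179), t ≡ 76. Hence x ≡ 320449937 + 500200609·76 = 38335696221 (mod 89535909011).

38335696221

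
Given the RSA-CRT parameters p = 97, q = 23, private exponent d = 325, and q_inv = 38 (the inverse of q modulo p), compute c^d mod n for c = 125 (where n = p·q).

822

d_p = d mod (p−1) = 325 mod 96 = 37; d_q = d mod (q−1) = 17.
m₁ = c^(d_p) mod p: c ≡ 28 (mod 97), and 28^37 mod 97 = 46.
m₂ = c^(d_q) mod q: c ≡ 10 (mod 23), and 10^17 mod 23 = 17.
h = q_inv·(m₁ − m₂) mod p = 38·(46 − 17) mod 97 = 35.
m = m₂ + h·q = 17 + 35·23 = 822.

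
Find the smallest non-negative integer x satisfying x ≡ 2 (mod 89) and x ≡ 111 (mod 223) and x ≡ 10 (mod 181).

1261399

Combine the congruences pairwise.
From x ≡ 2 (mod 89) write x = 2 + 89t. Substituting into x ≡ 111 (mod 223) gives 89t ≡ 109 (mod 223), and since 89⁻¹ ≡ 218 (mod 223), t ≡ 124. Hence x ≡ 2 + 89·124 = 11038 (mod 19847).
From x ≡ 11038 (mod 19847) write x = 11038 + 19847t. Substituting into x ≡ 10 (mod 181) gives 19847t ≡ 13 (mod 181), and since 118⁻¹ ≡ 158 (mod 181), t ≡ 63. Hence x ≡ 11038 + 19847·63 = 1261399 (mod 3592307).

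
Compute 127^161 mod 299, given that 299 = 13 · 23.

108

Mod 13: 127 ≡ 10; by Fermat, exponent reduces to 161 mod 12 = 5; 10^5 ≡ 4 (mod 13).
Mod 23: 127 ≡ 12; by Fermat, exponent reduces to 161 mod 22 = 7; 12^7 ≡ 16 (mod 23).
Combine by CRT: x ≡ 4 (mod 13), x ≡ 16 (mod 23) ⇒ x ≡ 108 (mod 299).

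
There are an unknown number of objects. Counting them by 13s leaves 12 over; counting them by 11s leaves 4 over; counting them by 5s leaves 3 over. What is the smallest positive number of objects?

The moduli are pairwise coprime; M = 13·11·5 = 715.
M/13 = 55; 55 ≡ 3 (mod 13); 3·9 ≡ 1, so inverse 9.
M/11 = 65; 65 ≡ 10 (mod 11); 10·10 ≡ 1, so inverse 10.
M/5 = 143; 143 ≡ 3 (mod 5); 3·2 ≡ 1, so inverse 2.
N ≡ 12·55·9 + 4·65·10 + 3·143·2 = 9398.
9398 mod 715 = 103.

103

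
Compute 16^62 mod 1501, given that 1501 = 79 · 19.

Mod 79: 16 ≡ 16; 16^62 ≡ 31 (mod 79).
Mod 19: 16 ≡ 16; by Fermat, exponent reduces to 62 mod 18 = 8; 16^8 ≡ 6 (mod 19).
Combine by CRT: x ≡ 31 (mod 79), x ≡ 6 (mod 19) ⇒ x ≡ 1374 (mod 1501).

1374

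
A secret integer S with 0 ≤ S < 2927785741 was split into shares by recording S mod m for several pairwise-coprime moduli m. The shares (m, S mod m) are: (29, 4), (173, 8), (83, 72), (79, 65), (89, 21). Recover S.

From S ≡ 4 (mod 29) write S = 4 + 29t. Substituting into S ≡ 8 (mod 173) gives 29t ≡ 4 (mod 173), and since 29⁻¹ ≡ 6 (mod 173), t ≡ 24. Hence S ≡ 4 + 29·24 = 700 (mod 5017).
From S ≡ 700 (mod 5017) write S = 700 + 5017t. Substituting into S ≡ 72 (mod 83) gives 5017t ≡ 36 (mod 83), and since 37⁻¹ ≡ 9 (mod 83), t ≡ 75. Hence S ≡ 700 + 5017·75 = 376975 (mod 416411).
From S ≡ 376975 (mod 416411) write S = 376975 + 416411t. Substituting into S ≡ 65 (mod 79) gives 416411t ≡ 78 (mod 79), and since 2⁻¹ ≡ 40 (mod 79), t ≡ 39. Hence S ≡ 376975 + 416411·39 = 16617004 (mod 32896469).
From S ≡ 16617004 (mod 32896469) write S = 16617004 + 32896469t. Substituting into S ≡ 21 (mod 89) gives 32896469t ≡ 29 (mod 89), and since 22⁻¹ ≡ 85 (mod 89), t ≡ 62. Hence S ≡ 16617004 + 32896469·62 = 2056198082 (mod 2927785741).

2056198082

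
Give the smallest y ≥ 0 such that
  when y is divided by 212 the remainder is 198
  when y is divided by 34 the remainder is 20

3590

Combine the congruences pairwise.
gcd(212, 34) = 2 and 2 | (20 − 198), so the pair is consistent; merging gives y ≡ 3590 (mod 3604), where 3604 = lcm(212, 34).
The solution is unique modulo lcm(212, 34) = 3604.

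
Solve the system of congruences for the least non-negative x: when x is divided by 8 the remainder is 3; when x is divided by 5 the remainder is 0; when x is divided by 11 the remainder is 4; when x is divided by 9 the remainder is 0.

675

The moduli are pairwise coprime; N = 8·5·11·9 = 3960.
N/8 = 495; 495 ≡ 7 (mod 8); 7·7 ≡ 1, so inverse 7.
N/5 = 792; 792 ≡ 2 (mod 5); 2·3 ≡ 1, so inverse 3.
N/11 = 360; 360 ≡ 8 (mod 11); 8·7 ≡ 1, so inverse 7.
N/9 = 440; 440 ≡ 8 (mod 9); 8·8 ≡ 1, so inverse 8.
x ≡ 3·495·7 + 0·792·3 + 4·360·7 + 0·440·8 = 20475.
20475 mod 3960 = 675.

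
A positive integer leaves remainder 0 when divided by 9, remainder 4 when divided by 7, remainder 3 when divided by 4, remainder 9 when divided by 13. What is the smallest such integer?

711

The moduli are pairwise coprime; N = 9·7·4·13 = 3276.
N/9 = 364; 364 ≡ 4 (mod 9); 4·7 ≡ 1, so inverse 7.
N/7 = 468; 468 ≡ 6 (mod 7); 6·6 ≡ 1, so inverse 6.
N/4 = 819; 819 ≡ 3 (mod 4); 3·3 ≡ 1, so inverse 3.
N/13 = 252; 252 ≡ 5 (mod 13); 5·8 ≡ 1, so inverse 8.
m ≡ 0·364·7 + 4·468·6 + 3·819·3 + 9·252·8 = 36747.
36747 mod 3276 = 711.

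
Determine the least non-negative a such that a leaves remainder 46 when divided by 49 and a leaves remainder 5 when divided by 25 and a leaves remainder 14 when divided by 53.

29005

The moduli are pairwise coprime; N = 49·25·53 = 64925.
N/49 = 1325; 1325 ≡ 2 (mod 49); 2·25 ≡ 1, so inverse 25.
N/25 = 2597; 2597 ≡ 22 (mod 25); 22·8 ≡ 1, so inverse 8.
N/53 = 1225; 1225 ≡ 6 (mod 53); 6·9 ≡ 1, so inverse 9.
a ≡ 46·1325·25 + 5·2597·8 + 14·1225·9 = 1781980.
1781980 mod 64925 = 29005.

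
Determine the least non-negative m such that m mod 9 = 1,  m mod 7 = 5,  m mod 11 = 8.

Combine the congruences pairwise.
From m ≡ 1 (mod 9) write m = 1 + 9t. Substituting into m ≡ 5 (mod 7) gives 9t ≡ 4 (mod 7), and since 2⁻¹ ≡ 4 (mod 7), t ≡ 2. Hence m ≡ 1 + 9·2 = 19 (mod 63).
From m ≡ 19 (mod 63) write m = 19 + 63t. Substituting into m ≡ 8 (mod 11) gives 63t ≡ 0 (mod 11), and since 8⁻¹ ≡ 7 (mod 11), t ≡ 0. Hence m ≡ 19 + 63·0 = 19 (mod 693).

19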